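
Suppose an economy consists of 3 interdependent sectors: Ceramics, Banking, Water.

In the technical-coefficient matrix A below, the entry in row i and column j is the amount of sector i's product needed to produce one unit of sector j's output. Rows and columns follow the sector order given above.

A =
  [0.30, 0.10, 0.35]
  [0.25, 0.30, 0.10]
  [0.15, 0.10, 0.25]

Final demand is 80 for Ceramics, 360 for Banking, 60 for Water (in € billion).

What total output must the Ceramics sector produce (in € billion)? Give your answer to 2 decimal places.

x_C = 326.04

I − A =
  [   0.70    -0.10    -0.35]
  [  -0.25     0.70    -0.10]
  [  -0.15    -0.10     0.75]
Cofactors of I−A, C_ij = (−1)^(i+j)·(minor ij) (rows/columns in the sector order above):
  C_11 = (0.70)(0.75) − (-0.10)(-0.10) = 0.5150
  C_12 = −[(-0.25)(0.75) − (-0.10)(-0.15)] = 0.2025
  C_13 = (-0.25)(-0.10) − (0.70)(-0.15) = 0.1300
  C_21 = −[(-0.10)(0.75) − (-0.35)(-0.10)] = 0.1100
  C_22 = (0.70)(0.75) − (-0.35)(-0.15) = 0.4725
  C_23 = −[(0.70)(-0.10) − (-0.10)(-0.15)] = 0.0850
  C_31 = (-0.10)(-0.10) − (-0.35)(0.70) = 0.2550
  C_32 = −[(0.70)(-0.10) − (-0.35)(-0.25)] = 0.1575
  C_33 = (0.70)(0.70) − (-0.10)(-0.25) = 0.4650
det(I−A) = Σ_j (I−A)_1j·C_1j = (0.70)(0.5150) + (-0.10)(0.2025) + (-0.35)(0.1300) = 0.29475
adj(I−A) = Cᵀ =
  [ 0.5150   0.1100   0.2550]
  [ 0.2025   0.4725   0.1575]
  [ 0.1300   0.0850   0.4650]
(I − A)⁻¹ = adj(I−A) / det(I−A) ≈
  [   1.7472     0.3732     0.8651]
  [   0.6870     1.6031     0.5344]
  [   0.4411     0.2884     1.5776]
x = (I − A)⁻¹ d = adj(I−A)·d / det(I−A), with det(I−A) = 0.29475:
  x_C = (0.5150·80 + 0.1100·360 + 0.2550·60) / 0.29475 = 96.10 / 0.29475 ≈ 326.04
  x_B = (0.2025·80 + 0.4725·360 + 0.1575·60) / 0.29475 = 195.75 / 0.29475 ≈ 664.12
  x_W = (0.1300·80 + 0.0850·360 + 0.4650·60) / 0.29475 = 68.90 / 0.29475 ≈ 233.76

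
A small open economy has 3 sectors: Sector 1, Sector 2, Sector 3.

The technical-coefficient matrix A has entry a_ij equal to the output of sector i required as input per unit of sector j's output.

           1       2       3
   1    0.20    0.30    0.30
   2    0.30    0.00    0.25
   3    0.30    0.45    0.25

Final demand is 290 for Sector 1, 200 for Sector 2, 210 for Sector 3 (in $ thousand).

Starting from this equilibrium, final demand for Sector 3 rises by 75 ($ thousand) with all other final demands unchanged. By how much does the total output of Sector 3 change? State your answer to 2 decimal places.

Δx_3 = 183.94

I − A =
  [   0.80    -0.30    -0.30]
  [  -0.30     1.00    -0.25]
  [  -0.30    -0.45     0.75]
Cofactors of I−A, C_ij = (−1)^(i+j)·(minor ij) (rows/columns in the sector order above):
  C_11 = (1.00)(0.75) − (-0.25)(-0.45) = 0.6375
  C_12 = −[(-0.30)(0.75) − (-0.25)(-0.30)] = 0.3000
  C_13 = (-0.30)(-0.45) − (1.00)(-0.30) = 0.4350
  C_21 = −[(-0.30)(0.75) − (-0.30)(-0.45)] = 0.3600
  C_22 = (0.80)(0.75) − (-0.30)(-0.30) = 0.5100
  C_23 = −[(0.80)(-0.45) − (-0.30)(-0.30)] = 0.4500
  C_31 = (-0.30)(-0.25) − (-0.30)(1.00) = 0.3750
  C_32 = −[(0.80)(-0.25) − (-0.30)(-0.30)] = 0.2900
  C_33 = (0.80)(1.00) − (-0.30)(-0.30) = 0.7100
det(I−A) = Σ_j (I−A)_1j·C_1j = (0.80)(0.6375) + (-0.30)(0.3000) + (-0.30)(0.4350) = 0.2895
adj(I−A) = Cᵀ =
  [ 0.6375   0.3600   0.3750]
  [ 0.3000   0.5100   0.2900]
  [ 0.4350   0.4500   0.7100]
(I − A)⁻¹ = adj(I−A) / det(I−A) ≈
  [   2.2021     1.2435     1.2953]
  [   1.0363     1.7617     1.0017]
  [   1.5026     1.5544     2.4525]
Δx = (I − A)⁻¹ Δd with Δd having +75 in the Sector 3 component and 0 elsewhere.
So Δx_3 = L_33 · (+75), where L_33 = adj(I−A)_33 / det(I−A) = 0.7100 / 0.2895.
Δx_3 = 0.7100 × (+75) / 0.2895 = 53.25 / 0.2895 ≈ 183.94.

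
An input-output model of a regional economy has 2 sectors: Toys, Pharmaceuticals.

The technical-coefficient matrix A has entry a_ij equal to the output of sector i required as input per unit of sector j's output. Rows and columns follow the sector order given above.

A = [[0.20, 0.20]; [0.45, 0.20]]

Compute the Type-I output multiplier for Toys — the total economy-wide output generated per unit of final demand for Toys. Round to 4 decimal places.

m_T = 2.2727

I − A =
  [   0.80    -0.20]
  [  -0.45     0.80]
det(I−A) = (0.80)(0.80) − (-0.20)(-0.45) = 0.5500
adj(I−A) = [[0.80, 0.20], [0.45, 0.80]]
(I − A)⁻¹ = adj(I−A) / det(I−A) ≈
  [   1.45455     0.36364]
  [   0.81818     1.45455]
The output multiplier for sector j is the column-j sum of the Leontief inverse (I − A)⁻¹ = adj(I−A) / det(I−A).
Column T of adj(I−A): (0.80, 0.45); det(I−A) = 0.5500.
m_T = (0.80 + 0.45) / 0.5500 = 1.25 / 0.5500 ≈ 2.2727.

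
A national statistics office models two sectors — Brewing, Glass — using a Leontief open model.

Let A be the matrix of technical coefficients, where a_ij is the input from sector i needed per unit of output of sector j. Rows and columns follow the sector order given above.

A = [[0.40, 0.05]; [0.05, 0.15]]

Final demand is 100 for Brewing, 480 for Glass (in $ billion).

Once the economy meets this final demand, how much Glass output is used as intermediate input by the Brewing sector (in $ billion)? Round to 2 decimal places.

I − A =
  [   0.60    -0.05]
  [  -0.05     0.85]
det(I−A) = (0.60)(0.85) − (-0.05)(-0.05) = 0.5075
adj(I−A) = [[0.85, 0.05], [0.05, 0.60]]
(I − A)⁻¹ = adj(I−A) / det(I−A) ≈
  [   1.6749     0.0985]
  [   0.0985     1.1823]
First solve x = (I − A)⁻¹ d = adj(I−A)·d / det(I−A); in particular x_B = (0.85·100 + 0.05·480) / 0.5075 = 109.00 / 0.5075 ≈ 214.7783.
Intermediate flow from G to B: z_GB = a_GB · x_B = 0.05 × 109.00 / 0.5075 = 5.45 / 0.5075 ≈ 10.74.

z_GB = 10.74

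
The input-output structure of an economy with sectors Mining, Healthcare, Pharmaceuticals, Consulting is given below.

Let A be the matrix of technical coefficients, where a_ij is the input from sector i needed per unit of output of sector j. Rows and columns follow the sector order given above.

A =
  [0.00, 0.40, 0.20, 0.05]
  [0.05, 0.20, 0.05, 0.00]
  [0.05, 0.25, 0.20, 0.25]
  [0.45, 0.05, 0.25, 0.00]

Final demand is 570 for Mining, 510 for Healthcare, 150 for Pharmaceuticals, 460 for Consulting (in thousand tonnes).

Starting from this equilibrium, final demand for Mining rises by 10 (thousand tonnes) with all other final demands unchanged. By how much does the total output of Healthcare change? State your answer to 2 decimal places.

I − A =
  [   1.00    -0.40    -0.20    -0.05]
  [  -0.05     0.80    -0.05     0.00]
  [  -0.05    -0.25     0.80    -0.25]
  [  -0.45    -0.05    -0.25     1.00]
Compute the cofactors C_ij = (−1)^(i+j)·(3×3 minor ij) of I−A; the adjugate is their transpose:
adj(I−A) = Cᵀ =
  [ 0.576875   0.352625   0.190125   0.076375]
  [ 0.045000   0.686375   0.059500   0.017125]
  [ 0.143125   0.322000   0.761875   0.197625]
  [ 0.297625   0.273500   0.279000   0.600000]
det(I−A) = Σ_j (I−A)_1j·C_1j = (1.00)(0.576875) + (-0.40)(0.045000) + (-0.20)(0.143125) + (-0.05)(0.297625) = 0.51536875
(I − A)⁻¹ = adj(I−A) / det(I−A) ≈
  [   1.1193     0.6842     0.3689     0.1482]
  [   0.0873     1.3318     0.1155     0.0332]
  [   0.2777     0.6248     1.4783     0.3835]
  [   0.5775     0.5307     0.5414     1.1642]
Δx = (I − A)⁻¹ Δd with Δd having +10 in the Mining component and 0 elsewhere.
So Δx_2 = L_21 · (+10), where L_21 = adj(I−A)_21 / det(I−A) = 0.045000 / 0.51536875.
Δx_2 = 0.045000 × (+10) / 0.51536875 = 0.45 / 0.51536875 ≈ 0.87.

Δx_2 = 0.87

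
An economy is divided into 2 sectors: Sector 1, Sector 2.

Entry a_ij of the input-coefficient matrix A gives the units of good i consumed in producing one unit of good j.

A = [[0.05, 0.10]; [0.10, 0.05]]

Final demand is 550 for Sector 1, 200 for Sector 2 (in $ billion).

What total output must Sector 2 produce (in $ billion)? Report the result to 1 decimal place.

I − A =
  [   0.95    -0.10]
  [  -0.10     0.95]
det(I−A) = (0.95)(0.95) − (-0.10)(-0.10) = 0.8925
adj(I−A) = [[0.95, 0.10], [0.10, 0.95]]
(I − A)⁻¹ = adj(I−A) / det(I−A) ≈
  [   1.0644     0.1120]
  [   0.1120     1.0644]
x = (I − A)⁻¹ d = adj(I−A)·d / det(I−A), with det(I−A) = 0.8925:
  x_1 = (0.95·550 + 0.10·200) / 0.8925 = 542.50 / 0.8925 ≈ 607.8
  x_2 = (0.10·550 + 0.95·200) / 0.8925 = 245.00 / 0.8925 ≈ 274.5

x_2 = 274.5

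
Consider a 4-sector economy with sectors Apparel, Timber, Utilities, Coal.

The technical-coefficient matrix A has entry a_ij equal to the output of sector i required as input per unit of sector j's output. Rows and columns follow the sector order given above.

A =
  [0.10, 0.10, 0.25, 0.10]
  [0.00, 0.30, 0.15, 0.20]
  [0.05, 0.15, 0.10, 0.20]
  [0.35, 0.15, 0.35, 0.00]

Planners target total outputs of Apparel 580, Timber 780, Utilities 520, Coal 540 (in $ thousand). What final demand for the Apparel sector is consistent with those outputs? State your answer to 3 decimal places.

I − A =
  [   0.90    -0.10    -0.25    -0.10]
  [   0.00     0.70    -0.15    -0.20]
  [  -0.05    -0.15     0.90    -0.20]
  [  -0.35    -0.15    -0.35     1.00]
d = (I − A) x:
  d_1 = (+0.90)·580 + (-0.10)·780 + (-0.25)·520 + (-0.10)·540 = 260.000
  d_2 = (+0.00)·580 + (+0.70)·780 + (-0.15)·520 + (-0.20)·540 = 360.000
  d_3 = (-0.05)·580 + (-0.15)·780 + (+0.90)·520 + (-0.20)·540 = 214.000
  d_4 = (-0.35)·580 + (-0.15)·780 + (-0.35)·520 + (+1.00)·540 = 38.000

d_1 = 260.000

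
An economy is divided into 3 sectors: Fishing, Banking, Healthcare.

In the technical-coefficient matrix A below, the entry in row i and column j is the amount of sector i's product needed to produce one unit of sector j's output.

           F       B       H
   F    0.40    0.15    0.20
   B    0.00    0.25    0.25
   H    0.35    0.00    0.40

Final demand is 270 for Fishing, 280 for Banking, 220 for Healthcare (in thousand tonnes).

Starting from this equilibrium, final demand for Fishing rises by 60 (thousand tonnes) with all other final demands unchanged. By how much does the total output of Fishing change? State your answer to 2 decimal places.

I − A =
  [   0.60    -0.15    -0.20]
  [   0.00     0.75    -0.25]
  [  -0.35     0.00     0.60]
Cofactors of I−A, C_ij = (−1)^(i+j)·(minor ij) (rows/columns in the sector order above):
  C_11 = (0.75)(0.60) − (-0.25)(0.00) = 0.4500
  C_12 = −[(0.00)(0.60) − (-0.25)(-0.35)] = 0.0875
  C_13 = (0.00)(0.00) − (0.75)(-0.35) = 0.2625
  C_21 = −[(-0.15)(0.60) − (-0.20)(0.00)] = 0.0900
  C_22 = (0.60)(0.60) − (-0.20)(-0.35) = 0.2900
  C_23 = −[(0.60)(0.00) − (-0.15)(-0.35)] = 0.0525
  C_31 = (-0.15)(-0.25) − (-0.20)(0.75) = 0.1875
  C_32 = −[(0.60)(-0.25) − (-0.20)(0.00)] = 0.1500
  C_33 = (0.60)(0.75) − (-0.15)(0.00) = 0.4500
det(I−A) = Σ_j (I−A)_1j·C_1j = (0.60)(0.4500) + (-0.15)(0.0875) + (-0.20)(0.2625) = 0.204375
adj(I−A) = Cᵀ =
  [ 0.4500   0.0900   0.1875]
  [ 0.0875   0.2900   0.1500]
  [ 0.2625   0.0525   0.4500]
(I − A)⁻¹ = adj(I−A) / det(I−A) ≈
  [   2.2018     0.4404     0.9174]
  [   0.4281     1.4190     0.7339]
  [   1.2844     0.2569     2.2018]
Δx = (I − A)⁻¹ Δd with Δd having +60 in the Fishing component and 0 elsewhere.
So Δx_F = L_FF · (+60), where L_FF = adj(I−A)_FF / det(I−A) = 0.4500 / 0.204375.
Δx_F = 0.4500 × (+60) / 0.204375 = 27.00 / 0.204375 ≈ 132.11.

Δx_F = 132.11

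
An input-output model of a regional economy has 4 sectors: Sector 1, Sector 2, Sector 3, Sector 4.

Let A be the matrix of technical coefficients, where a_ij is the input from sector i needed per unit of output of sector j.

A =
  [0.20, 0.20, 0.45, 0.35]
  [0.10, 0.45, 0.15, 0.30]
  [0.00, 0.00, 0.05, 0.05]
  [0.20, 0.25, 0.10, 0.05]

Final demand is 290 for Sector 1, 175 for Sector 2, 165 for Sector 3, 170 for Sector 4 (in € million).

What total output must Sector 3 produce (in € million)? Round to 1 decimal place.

I − A =
  [   0.80    -0.20    -0.45    -0.35]
  [  -0.10     0.55    -0.15    -0.30]
  [   0.00     0.00     0.95    -0.05]
  [  -0.20    -0.25    -0.10     0.95]
Compute the cofactors C_ij = (−1)^(i+j)·(3×3 minor ij) of I−A; the adjugate is their transpose:
adj(I−A) = Cᵀ =
  [ 0.42050   0.26825   0.26825   0.25375]
  [ 0.14825   0.64700   0.20075   0.26950]
  [ 0.00675   0.01200   0.27975   0.02100]
  [ 0.12825   0.22800   0.13875   0.39900]
det(I−A) = Σ_j (I−A)_1j·C_1j = (0.80)(0.42050) + (-0.20)(0.14825) + (-0.45)(0.00675) + (-0.35)(0.12825) = 0.258825
(I − A)⁻¹ = adj(I−A) / det(I−A) ≈
  [   1.6246     1.0364     1.0364     0.9804]
  [   0.5728     2.4998     0.7756     1.0412]
  [   0.0261     0.0464     1.0808     0.0811]
  [   0.4955     0.8809     0.5361     1.5416]
x = (I − A)⁻¹ d = adj(I−A)·d / det(I−A), with det(I−A) = 0.258825:
  x_1 = (0.42050·290 + 0.26825·175 + 0.26825·165 + 0.25375·170) / 0.258825 = 256.2875 / 0.258825 ≈ 990.2
  x_2 = (0.14825·290 + 0.64700·175 + 0.20075·165 + 0.26950·170) / 0.258825 = 235.15625 / 0.258825 ≈ 908.6
  x_3 = (0.00675·290 + 0.01200·175 + 0.27975·165 + 0.02100·170) / 0.258825 = 53.78625 / 0.258825 ≈ 207.8
  x_4 = (0.12825·290 + 0.22800·175 + 0.13875·165 + 0.39900·170) / 0.258825 = 167.81625 / 0.258825 ≈ 648.4

x_3 = 207.8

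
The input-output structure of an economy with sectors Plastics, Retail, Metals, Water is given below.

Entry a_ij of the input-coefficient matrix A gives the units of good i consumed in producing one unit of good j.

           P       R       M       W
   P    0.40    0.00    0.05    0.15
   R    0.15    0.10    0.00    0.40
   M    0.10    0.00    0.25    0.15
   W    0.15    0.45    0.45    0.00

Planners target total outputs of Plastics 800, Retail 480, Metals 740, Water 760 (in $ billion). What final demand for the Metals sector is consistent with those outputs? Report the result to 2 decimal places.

d_M = 361.00

I − A =
  [   0.60     0.00    -0.05    -0.15]
  [  -0.15     0.90     0.00    -0.40]
  [  -0.10     0.00     0.75    -0.15]
  [  -0.15    -0.45    -0.45     1.00]
d = (I − A) x:
  d_P = (+0.60)·800 + (+0.00)·480 + (-0.05)·740 + (-0.15)·760 = 329.00
  d_R = (-0.15)·800 + (+0.90)·480 + (+0.00)·740 + (-0.40)·760 = 8.00
  d_M = (-0.10)·800 + (+0.00)·480 + (+0.75)·740 + (-0.15)·760 = 361.00
  d_W = (-0.15)·800 + (-0.45)·480 + (-0.45)·740 + (+1.00)·760 = 91.00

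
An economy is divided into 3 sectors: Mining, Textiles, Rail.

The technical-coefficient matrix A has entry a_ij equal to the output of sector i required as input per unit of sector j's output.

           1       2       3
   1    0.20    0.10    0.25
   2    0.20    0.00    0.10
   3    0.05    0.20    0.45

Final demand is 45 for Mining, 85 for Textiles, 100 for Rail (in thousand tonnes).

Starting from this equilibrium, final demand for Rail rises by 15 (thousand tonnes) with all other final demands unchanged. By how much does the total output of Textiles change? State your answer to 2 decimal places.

I − A =
  [   0.80    -0.10    -0.25]
  [  -0.20     1.00    -0.10]
  [  -0.05    -0.20     0.55]
Cofactors of I−A, C_ij = (−1)^(i+j)·(minor ij) (rows/columns in the sector order above):
  C_11 = (1.00)(0.55) − (-0.10)(-0.20) = 0.5300
  C_12 = −[(-0.20)(0.55) − (-0.10)(-0.05)] = 0.1150
  C_13 = (-0.20)(-0.20) − (1.00)(-0.05) = 0.0900
  C_21 = −[(-0.10)(0.55) − (-0.25)(-0.20)] = 0.1050
  C_22 = (0.80)(0.55) − (-0.25)(-0.05) = 0.4275
  C_23 = −[(0.80)(-0.20) − (-0.10)(-0.05)] = 0.1650
  C_31 = (-0.10)(-0.10) − (-0.25)(1.00) = 0.2600
  C_32 = −[(0.80)(-0.10) − (-0.25)(-0.20)] = 0.1300
  C_33 = (0.80)(1.00) − (-0.10)(-0.20) = 0.7800
det(I−A) = Σ_j (I−A)_1j·C_1j = (0.80)(0.5300) + (-0.10)(0.1150) + (-0.25)(0.0900) = 0.3900
adj(I−A) = Cᵀ =
  [ 0.5300   0.1050   0.2600]
  [ 0.1150   0.4275   0.1300]
  [ 0.0900   0.1650   0.7800]
(I − A)⁻¹ = adj(I−A) / det(I−A) ≈
  [   1.3590     0.2692     0.6667]
  [   0.2949     1.0962     0.3333]
  [   0.2308     0.4231     2.0000]
Δx = (I − A)⁻¹ Δd with Δd having +15 in the Rail component and 0 elsewhere.
So Δx_2 = L_23 · (+15), where L_23 = adj(I−A)_23 / det(I−A) = 0.1300 / 0.3900.
Δx_2 = 0.1300 × (+15) / 0.3900 = 1.95 / 0.3900 = 5.00.

Δx_2 = 5.00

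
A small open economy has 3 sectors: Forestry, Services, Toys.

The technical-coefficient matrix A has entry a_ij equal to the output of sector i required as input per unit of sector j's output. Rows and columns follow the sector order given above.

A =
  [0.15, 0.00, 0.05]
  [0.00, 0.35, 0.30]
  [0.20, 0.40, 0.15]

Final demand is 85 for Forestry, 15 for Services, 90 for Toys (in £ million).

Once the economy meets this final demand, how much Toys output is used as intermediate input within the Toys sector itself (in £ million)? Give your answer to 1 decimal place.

z_33 = 27.4

I − A =
  [   0.85     0.00    -0.05]
  [   0.00     0.65    -0.30]
  [  -0.20    -0.40     0.85]
Cofactors of I−A, C_ij = (−1)^(i+j)·(minor ij) (rows/columns in the sector order above):
  C_11 = (0.65)(0.85) − (-0.30)(-0.40) = 0.4325
  C_12 = −[(0.00)(0.85) − (-0.30)(-0.20)] = 0.0600
  C_13 = (0.00)(-0.40) − (0.65)(-0.20) = 0.1300
  C_21 = −[(0.00)(0.85) − (-0.05)(-0.40)] = 0.0200
  C_22 = (0.85)(0.85) − (-0.05)(-0.20) = 0.7125
  C_23 = −[(0.85)(-0.40) − (0.00)(-0.20)] = 0.3400
  C_31 = (0.00)(-0.30) − (-0.05)(0.65) = 0.0325
  C_32 = −[(0.85)(-0.30) − (-0.05)(0.00)] = 0.2550
  C_33 = (0.85)(0.65) − (0.00)(0.00) = 0.5525
det(I−A) = Σ_j (I−A)_1j·C_1j = (0.85)(0.4325) + (0.00)(0.0600) + (-0.05)(0.1300) = 0.361125
adj(I−A) = Cᵀ =
  [ 0.4325   0.0200   0.0325]
  [ 0.0600   0.7125   0.2550]
  [ 0.1300   0.3400   0.5525]
(I − A)⁻¹ = adj(I−A) / det(I−A) ≈
  [   1.1976     0.0554     0.0900]
  [   0.1661     1.9730     0.7061]
  [   0.3600     0.9415     1.5299]
First solve x = (I − A)⁻¹ d = adj(I−A)·d / det(I−A); in particular x_3 = (0.1300·85 + 0.3400·15 + 0.5525·90) / 0.361125 = 65.875 / 0.361125 ≈ 182.416.
Intermediate flow from 3 to 3: z_33 = a_33 · x_3 = 0.15 × 65.875 / 0.361125 = 9.88125 / 0.361125 ≈ 27.4.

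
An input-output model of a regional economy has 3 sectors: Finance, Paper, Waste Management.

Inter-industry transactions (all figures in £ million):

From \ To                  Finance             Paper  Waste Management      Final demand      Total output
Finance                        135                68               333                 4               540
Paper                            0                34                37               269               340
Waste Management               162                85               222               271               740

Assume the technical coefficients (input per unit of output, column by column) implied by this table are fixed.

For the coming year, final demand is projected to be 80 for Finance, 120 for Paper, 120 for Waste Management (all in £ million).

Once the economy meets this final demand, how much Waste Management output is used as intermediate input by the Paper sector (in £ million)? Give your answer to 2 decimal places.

Technical coefficients a_ij = z_ij / X_j:
  a_11 = 135/540 = 0.25, a_21 = 0/540 = 0.00, a_31 = 162/540 = 0.30
  a_12 = 68/340 = 0.20, a_22 = 34/340 = 0.10, a_32 = 85/340 = 0.25
  a_13 = 333/740 = 0.45, a_23 = 37/740 = 0.05, a_33 = 222/740 = 0.30
I − A =
  [   0.75    -0.20    -0.45]
  [   0.00     0.90    -0.05]
  [  -0.30    -0.25     0.70]
Cofactors of I−A, C_ij = (−1)^(i+j)·(minor ij) (rows/columns in the sector order above):
  C_11 = (0.90)(0.70) − (-0.05)(-0.25) = 0.6175
  C_12 = −[(0.00)(0.70) − (-0.05)(-0.30)] = 0.0150
  C_13 = (0.00)(-0.25) − (0.90)(-0.30) = 0.2700
  C_21 = −[(-0.20)(0.70) − (-0.45)(-0.25)] = 0.2525
  C_22 = (0.75)(0.70) − (-0.45)(-0.30) = 0.3900
  C_23 = −[(0.75)(-0.25) − (-0.20)(-0.30)] = 0.2475
  C_31 = (-0.20)(-0.05) − (-0.45)(0.90) = 0.4150
  C_32 = −[(0.75)(-0.05) − (-0.45)(0.00)] = 0.0375
  C_33 = (0.75)(0.90) − (-0.20)(0.00) = 0.6750
det(I−A) = Σ_j (I−A)_1j·C_1j = (0.75)(0.6175) + (-0.20)(0.0150) + (-0.45)(0.2700) = 0.338625
adj(I−A) = Cᵀ =
  [ 0.6175   0.2525   0.4150]
  [ 0.0150   0.3900   0.0375]
  [ 0.2700   0.2475   0.6750]
(I − A)⁻¹ = adj(I−A) / det(I−A) ≈
  [   1.8236     0.7457     1.2255]
  [   0.0443     1.1517     0.1107]
  [   0.7973     0.7309     1.9934]
First solve x = (I − A)⁻¹ d = adj(I−A)·d / det(I−A); in particular x_2 = (0.0150·80 + 0.3900·120 + 0.0375·120) / 0.338625 = 52.50 / 0.338625 ≈ 155.0388.
Intermediate flow from 3 to 2: z_32 = a_32 · x_2 = 0.25 × 52.50 / 0.338625 = 13.125 / 0.338625 ≈ 38.76.

z_32 = 38.76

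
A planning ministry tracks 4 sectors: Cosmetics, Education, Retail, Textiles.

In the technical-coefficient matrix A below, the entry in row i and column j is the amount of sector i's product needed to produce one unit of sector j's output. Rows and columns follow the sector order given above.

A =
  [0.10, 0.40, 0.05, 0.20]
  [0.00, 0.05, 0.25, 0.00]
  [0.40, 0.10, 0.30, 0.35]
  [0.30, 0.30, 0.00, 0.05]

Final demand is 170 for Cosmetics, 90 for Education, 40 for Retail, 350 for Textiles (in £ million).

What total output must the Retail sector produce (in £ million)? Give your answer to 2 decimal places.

x_3 = 675.00

I − A =
  [   0.90    -0.40    -0.05    -0.20]
  [   0.00     0.95    -0.25     0.00]
  [  -0.40    -0.10     0.70    -0.35]
  [  -0.30    -0.30     0.00     0.95]
Compute the cofactors C_ij = (−1)^(i+j)·(3×3 minor ij) of I−A; the adjugate is their transpose:
adj(I−A) = Cᵀ =
  [ 0.581750   0.318000   0.155125   0.179625]
  [ 0.121250   0.532250   0.198750   0.098750]
  [ 0.460750   0.392000   0.755250   0.375250]
  [ 0.222000   0.268500   0.111750   0.517000]
det(I−A) = Σ_j (I−A)_1j·C_1j = (0.90)(0.581750) + (-0.40)(0.121250) + (-0.05)(0.460750) + (-0.20)(0.222000) = 0.4076375
(I − A)⁻¹ = adj(I−A) / det(I−A) ≈
  [   1.4271     0.7801     0.3805     0.4406]
  [   0.2974     1.3057     0.4876     0.2422]
  [   1.1303     0.9616     1.8527     0.9205]
  [   0.5446     0.6587     0.2741     1.2683]
x = (I − A)⁻¹ d = adj(I−A)·d / det(I−A), with det(I−A) = 0.4076375:
  x_1 = (0.581750·170 + 0.318000·90 + 0.155125·40 + 0.179625·350) / 0.4076375 = 196.59125 / 0.4076375 ≈ 482.27
  x_2 = (0.121250·170 + 0.532250·90 + 0.198750·40 + 0.098750·350) / 0.4076375 = 111.0275 / 0.4076375 ≈ 272.37
  x_3 = (0.460750·170 + 0.392000·90 + 0.755250·40 + 0.375250·350) / 0.4076375 = 275.155 / 0.4076375 ≈ 675.00
  x_4 = (0.222000·170 + 0.268500·90 + 0.111750·40 + 0.517000·350) / 0.4076375 = 247.325 / 0.4076375 ≈ 606.73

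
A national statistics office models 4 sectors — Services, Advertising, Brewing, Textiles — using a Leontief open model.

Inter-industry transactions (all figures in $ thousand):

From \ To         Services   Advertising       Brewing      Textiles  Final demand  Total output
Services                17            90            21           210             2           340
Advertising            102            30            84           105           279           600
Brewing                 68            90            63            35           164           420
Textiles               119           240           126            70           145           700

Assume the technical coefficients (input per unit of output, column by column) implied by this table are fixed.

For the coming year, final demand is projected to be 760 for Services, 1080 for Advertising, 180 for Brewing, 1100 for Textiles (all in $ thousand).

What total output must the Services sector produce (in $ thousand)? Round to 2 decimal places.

Technical coefficients a_ij = z_ij / X_j:
  a_11 = 17/340 = 0.05, a_21 = 102/340 = 0.30, a_31 = 68/340 = 0.20, a_41 = 119/340 = 0.35
  a_12 = 90/600 = 0.15, a_22 = 30/600 = 0.05, a_32 = 90/600 = 0.15, a_42 = 240/600 = 0.40
  a_13 = 21/420 = 0.05, a_23 = 84/420 = 0.20, a_33 = 63/420 = 0.15, a_43 = 126/420 = 0.30
  a_14 = 210/700 = 0.30, a_24 = 105/700 = 0.15, a_34 = 35/700 = 0.05, a_44 = 70/700 = 0.10
I − A =
  [   0.95    -0.15    -0.05    -0.30]
  [  -0.30     0.95    -0.20    -0.15]
  [  -0.20    -0.15     0.85    -0.05]
  [  -0.35    -0.40    -0.30     0.90]
Compute the cofactors C_ij = (−1)^(i+j)·(3×3 minor ij) of I−A; the adjugate is their transpose:
adj(I−A) = Cᵀ =
  [ 0.623750   0.235750   0.183000   0.257375]
  [ 0.318125   0.595375   0.235875   0.218375]
  [ 0.230000   0.185125   0.571125   0.139250]
  [ 0.460625   0.418000   0.366375   0.682625]
det(I−A) = Σ_j (I−A)_1j·C_1j = (0.95)(0.623750) + (-0.15)(0.318125) + (-0.05)(0.230000) + (-0.30)(0.460625) = 0.39515625
(I − A)⁻¹ = adj(I−A) / det(I−A) ≈
  [   1.5785     0.5966     0.4631     0.6513]
  [   0.8051     1.5067     0.5969     0.5526]
  [   0.5820     0.4685     1.4453     0.3524]
  [   1.1657     1.0578     0.9272     1.7275]
x = (I − A)⁻¹ d = adj(I−A)·d / det(I−A), with det(I−A) = 0.39515625:
  x_1 = (0.623750·760 + 0.235750·1080 + 0.183000·180 + 0.257375·1100) / 0.39515625 = 1044.7125 / 0.39515625 ≈ 2643.80
  x_2 = (0.318125·760 + 0.595375·1080 + 0.235875·180 + 0.218375·1100) / 0.39515625 = 1167.45 / 0.39515625 ≈ 2954.40
  x_3 = (0.230000·760 + 0.185125·1080 + 0.571125·180 + 0.139250·1100) / 0.39515625 = 630.7125 / 0.39515625 ≈ 1596.11
  x_4 = (0.460625·760 + 0.418000·1080 + 0.366375·180 + 0.682625·1100) / 0.39515625 = 1618.35 / 0.39515625 ≈ 4095.47

x_1 = 2643.80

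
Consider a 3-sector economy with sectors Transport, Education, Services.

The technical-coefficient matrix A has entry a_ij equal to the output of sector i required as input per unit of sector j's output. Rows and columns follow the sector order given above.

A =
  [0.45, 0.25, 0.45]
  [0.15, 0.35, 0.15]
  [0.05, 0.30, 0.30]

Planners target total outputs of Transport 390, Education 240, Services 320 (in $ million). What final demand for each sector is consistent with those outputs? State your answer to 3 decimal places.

d_T = 10.500, d_E = 49.500, d_S = 132.500

I − A =
  [   0.55    -0.25    -0.45]
  [  -0.15     0.65    -0.15]
  [  -0.05    -0.30     0.70]
d = (I − A) x:
  d_T = (+0.55)·390 + (-0.25)·240 + (-0.45)·320 = 10.500
  d_E = (-0.15)·390 + (+0.65)·240 + (-0.15)·320 = 49.500
  d_S = (-0.05)·390 + (-0.30)·240 + (+0.70)·320 = 132.500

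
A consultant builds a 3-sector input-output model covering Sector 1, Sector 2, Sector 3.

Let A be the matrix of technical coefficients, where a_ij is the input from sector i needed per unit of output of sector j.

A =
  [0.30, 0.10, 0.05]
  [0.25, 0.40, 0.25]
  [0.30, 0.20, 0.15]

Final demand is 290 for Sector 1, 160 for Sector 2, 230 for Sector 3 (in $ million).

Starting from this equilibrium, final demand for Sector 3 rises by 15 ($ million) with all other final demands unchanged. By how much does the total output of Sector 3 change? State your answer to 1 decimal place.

I − A =
  [   0.70    -0.10    -0.05]
  [  -0.25     0.60    -0.25]
  [  -0.30    -0.20     0.85]
Cofactors of I−A, C_ij = (−1)^(i+j)·(minor ij) (rows/columns in the sector order above):
  C_11 = (0.60)(0.85) − (-0.25)(-0.20) = 0.4600
  C_12 = −[(-0.25)(0.85) − (-0.25)(-0.30)] = 0.2875
  C_13 = (-0.25)(-0.20) − (0.60)(-0.30) = 0.2300
  C_21 = −[(-0.10)(0.85) − (-0.05)(-0.20)] = 0.0950
  C_22 = (0.70)(0.85) − (-0.05)(-0.30) = 0.5800
  C_23 = −[(0.70)(-0.20) − (-0.10)(-0.30)] = 0.1700
  C_31 = (-0.10)(-0.25) − (-0.05)(0.60) = 0.0550
  C_32 = −[(0.70)(-0.25) − (-0.05)(-0.25)] = 0.1875
  C_33 = (0.70)(0.60) − (-0.10)(-0.25) = 0.3950
det(I−A) = Σ_j (I−A)_1j·C_1j = (0.70)(0.4600) + (-0.10)(0.2875) + (-0.05)(0.2300) = 0.28175
adj(I−A) = Cᵀ =
  [ 0.4600   0.0950   0.0550]
  [ 0.2875   0.5800   0.1875]
  [ 0.2300   0.1700   0.3950]
(I − A)⁻¹ = adj(I−A) / det(I−A) ≈
  [   1.6327     0.3372     0.1952]
  [   1.0204     2.0586     0.6655]
  [   0.8163     0.6034     1.4020]
Δx = (I − A)⁻¹ Δd with Δd having +15 in the Sector 3 component and 0 elsewhere.
So Δx_3 = L_33 · (+15), where L_33 = adj(I−A)_33 / det(I−A) = 0.3950 / 0.28175.
Δx_3 = 0.3950 × (+15) / 0.28175 = 5.925 / 0.28175 ≈ 21.0.

Δx_3 = 21.0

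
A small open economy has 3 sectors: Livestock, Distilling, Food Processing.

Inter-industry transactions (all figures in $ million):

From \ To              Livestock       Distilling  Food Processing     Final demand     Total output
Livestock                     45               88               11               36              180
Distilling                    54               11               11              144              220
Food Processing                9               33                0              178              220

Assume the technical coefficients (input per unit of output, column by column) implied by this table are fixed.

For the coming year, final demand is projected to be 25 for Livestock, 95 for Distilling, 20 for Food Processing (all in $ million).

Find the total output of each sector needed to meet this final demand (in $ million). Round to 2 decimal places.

x_L = 109.46, x_D = 136.99, x_F = 46.02

Technical coefficients a_ij = z_ij / X_j:
  a_LL = 45/180 = 0.25, a_DL = 54/180 = 0.30, a_FL = 9/180 = 0.05
  a_LD = 88/220 = 0.40, a_DD = 11/220 = 0.05, a_FD = 33/220 = 0.15
  a_LF = 11/220 = 0.05, a_DF = 11/220 = 0.05, a_FF = 0/220 = 0.00
I − A =
  [   0.75    -0.40    -0.05]
  [  -0.30     0.95    -0.05]
  [  -0.05    -0.15     1.00]
Cofactors of I−A, C_ij = (−1)^(i+j)·(minor ij) (rows/columns in the sector order above):
  C_11 = (0.95)(1.00) − (-0.05)(-0.15) = 0.9425
  C_12 = −[(-0.30)(1.00) − (-0.05)(-0.05)] = 0.3025
  C_13 = (-0.30)(-0.15) − (0.95)(-0.05) = 0.0925
  C_21 = −[(-0.40)(1.00) − (-0.05)(-0.15)] = 0.4075
  C_22 = (0.75)(1.00) − (-0.05)(-0.05) = 0.7475
  C_23 = −[(0.75)(-0.15) − (-0.40)(-0.05)] = 0.1325
  C_31 = (-0.40)(-0.05) − (-0.05)(0.95) = 0.0675
  C_32 = −[(0.75)(-0.05) − (-0.05)(-0.30)] = 0.0525
  C_33 = (0.75)(0.95) − (-0.40)(-0.30) = 0.5925
det(I−A) = Σ_j (I−A)_1j·C_1j = (0.75)(0.9425) + (-0.40)(0.3025) + (-0.05)(0.0925) = 0.58125
adj(I−A) = Cᵀ =
  [ 0.9425   0.4075   0.0675]
  [ 0.3025   0.7475   0.0525]
  [ 0.0925   0.1325   0.5925]
(I − A)⁻¹ = adj(I−A) / det(I−A) ≈
  [   1.6215     0.7011     0.1161]
  [   0.5204     1.2860     0.0903]
  [   0.1591     0.2280     1.0194]
x = (I − A)⁻¹ d = adj(I−A)·d / det(I−A), with det(I−A) = 0.58125:
  x_L = (0.9425·25 + 0.4075·95 + 0.0675·20) / 0.58125 = 63.625 / 0.58125 ≈ 109.46
  x_D = (0.3025·25 + 0.7475·95 + 0.0525·20) / 0.58125 = 79.625 / 0.58125 ≈ 136.99
  x_F = (0.0925·25 + 0.1325·95 + 0.5925·20) / 0.58125 = 26.75 / 0.58125 ≈ 46.02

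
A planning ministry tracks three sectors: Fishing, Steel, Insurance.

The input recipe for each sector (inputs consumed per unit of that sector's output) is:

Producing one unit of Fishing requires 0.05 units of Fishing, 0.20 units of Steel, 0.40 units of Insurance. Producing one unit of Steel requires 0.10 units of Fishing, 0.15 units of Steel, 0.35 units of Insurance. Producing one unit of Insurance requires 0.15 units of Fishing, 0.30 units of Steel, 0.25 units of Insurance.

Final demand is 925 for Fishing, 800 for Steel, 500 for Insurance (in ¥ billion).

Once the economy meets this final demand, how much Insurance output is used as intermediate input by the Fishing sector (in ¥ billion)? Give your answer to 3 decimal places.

I − A =
  [   0.95    -0.10    -0.15]
  [  -0.20     0.85    -0.30]
  [  -0.40    -0.35     0.75]
Cofactors of I−A, C_ij = (−1)^(i+j)·(minor ij) (rows/columns in the sector order above):
  C_11 = (0.85)(0.75) − (-0.30)(-0.35) = 0.5325
  C_12 = −[(-0.20)(0.75) − (-0.30)(-0.40)] = 0.2700
  C_13 = (-0.20)(-0.35) − (0.85)(-0.40) = 0.4100
  C_21 = −[(-0.10)(0.75) − (-0.15)(-0.35)] = 0.1275
  C_22 = (0.95)(0.75) − (-0.15)(-0.40) = 0.6525
  C_23 = −[(0.95)(-0.35) − (-0.10)(-0.40)] = 0.3725
  C_31 = (-0.10)(-0.30) − (-0.15)(0.85) = 0.1575
  C_32 = −[(0.95)(-0.30) − (-0.15)(-0.20)] = 0.3150
  C_33 = (0.95)(0.85) − (-0.10)(-0.20) = 0.7875
det(I−A) = Σ_j (I−A)_1j·C_1j = (0.95)(0.5325) + (-0.10)(0.2700) + (-0.15)(0.4100) = 0.417375
adj(I−A) = Cᵀ =
  [ 0.5325   0.1275   0.1575]
  [ 0.2700   0.6525   0.3150]
  [ 0.4100   0.3725   0.7875]
(I − A)⁻¹ = adj(I−A) / det(I−A) ≈
  [   1.2758     0.3055     0.3774]
  [   0.6469     1.5633     0.7547]
  [   0.9823     0.8925     1.8868]
First solve x = (I − A)⁻¹ d = adj(I−A)·d / det(I−A); in particular x_1 = (0.5325·925 + 0.1275·800 + 0.1575·500) / 0.417375 = 673.3125 / 0.417375 ≈ 1613.20755.
Intermediate flow from 3 to 1: z_31 = a_31 · x_1 = 0.40 × 673.3125 / 0.417375 = 269.325 / 0.417375 ≈ 645.283.

z_31 = 645.283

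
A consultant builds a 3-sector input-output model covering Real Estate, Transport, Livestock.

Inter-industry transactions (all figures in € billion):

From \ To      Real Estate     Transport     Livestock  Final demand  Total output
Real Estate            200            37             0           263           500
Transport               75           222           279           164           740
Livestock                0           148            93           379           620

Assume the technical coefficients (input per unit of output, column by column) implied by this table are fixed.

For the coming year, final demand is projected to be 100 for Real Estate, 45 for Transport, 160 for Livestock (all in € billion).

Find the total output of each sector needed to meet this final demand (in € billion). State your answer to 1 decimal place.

Technical coefficients a_ij = z_ij / X_j:
  a_RR = 200/500 = 0.40, a_TR = 75/500 = 0.15, a_LR = 0/500 = 0.00
  a_RT = 37/740 = 0.05, a_TT = 222/740 = 0.30, a_LT = 148/740 = 0.20
  a_RL = 0/620 = 0.00, a_TL = 279/620 = 0.45, a_LL = 93/620 = 0.15
I − A =
  [   0.60    -0.05     0.00]
  [  -0.15     0.70    -0.45]
  [   0.00    -0.20     0.85]
Cofactors of I−A, C_ij = (−1)^(i+j)·(minor ij) (rows/columns in the sector order above):
  C_11 = (0.70)(0.85) − (-0.45)(-0.20) = 0.5050
  C_12 = −[(-0.15)(0.85) − (-0.45)(0.00)] = 0.1275
  C_13 = (-0.15)(-0.20) − (0.70)(0.00) = 0.0300
  C_21 = −[(-0.05)(0.85) − (0.00)(-0.20)] = 0.0425
  C_22 = (0.60)(0.85) − (0.00)(0.00) = 0.5100
  C_23 = −[(0.60)(-0.20) − (-0.05)(0.00)] = 0.1200
  C_31 = (-0.05)(-0.45) − (0.00)(0.70) = 0.0225
  C_32 = −[(0.60)(-0.45) − (0.00)(-0.15)] = 0.2700
  C_33 = (0.60)(0.70) − (-0.05)(-0.15) = 0.4125
det(I−A) = Σ_j (I−A)_1j·C_1j = (0.60)(0.5050) + (-0.05)(0.1275) + (0.00)(0.0300) = 0.296625
adj(I−A) = Cᵀ =
  [ 0.5050   0.0425   0.0225]
  [ 0.1275   0.5100   0.2700]
  [ 0.0300   0.1200   0.4125]
(I − A)⁻¹ = adj(I−A) / det(I−A) ≈
  [   1.7025     0.1433     0.0759]
  [   0.4298     1.7193     0.9102]
  [   0.1011     0.4046     1.3906]
x = (I − A)⁻¹ d = adj(I−A)·d / det(I−A), with det(I−A) = 0.296625:
  x_R = (0.5050·100 + 0.0425·45 + 0.0225·160) / 0.296625 = 56.0125 / 0.296625 ≈ 188.8
  x_T = (0.1275·100 + 0.5100·45 + 0.2700·160) / 0.296625 = 78.90 / 0.296625 ≈ 266.0
  x_L = (0.0300·100 + 0.1200·45 + 0.4125·160) / 0.296625 = 74.40 / 0.296625 ≈ 250.8

x_R = 188.8, x_T = 266.0, x_L = 250.8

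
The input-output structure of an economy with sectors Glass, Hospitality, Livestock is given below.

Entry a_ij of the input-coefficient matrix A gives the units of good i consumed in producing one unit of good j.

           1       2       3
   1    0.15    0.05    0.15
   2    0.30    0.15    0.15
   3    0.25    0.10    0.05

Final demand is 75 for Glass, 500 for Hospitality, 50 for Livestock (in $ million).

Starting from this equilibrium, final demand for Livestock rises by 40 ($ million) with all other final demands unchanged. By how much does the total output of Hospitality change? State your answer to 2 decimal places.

I − A =
  [   0.85    -0.05    -0.15]
  [  -0.30     0.85    -0.15]
  [  -0.25    -0.10     0.95]
Cofactors of I−A, C_ij = (−1)^(i+j)·(minor ij) (rows/columns in the sector order above):
  C_11 = (0.85)(0.95) − (-0.15)(-0.10) = 0.7925
  C_12 = −[(-0.30)(0.95) − (-0.15)(-0.25)] = 0.3225
  C_13 = (-0.30)(-0.10) − (0.85)(-0.25) = 0.2425
  C_21 = −[(-0.05)(0.95) − (-0.15)(-0.10)] = 0.0625
  C_22 = (0.85)(0.95) − (-0.15)(-0.25) = 0.7700
  C_23 = −[(0.85)(-0.10) − (-0.05)(-0.25)] = 0.0975
  C_31 = (-0.05)(-0.15) − (-0.15)(0.85) = 0.1350
  C_32 = −[(0.85)(-0.15) − (-0.15)(-0.30)] = 0.1725
  C_33 = (0.85)(0.85) − (-0.05)(-0.30) = 0.7075
det(I−A) = Σ_j (I−A)_1j·C_1j = (0.85)(0.7925) + (-0.05)(0.3225) + (-0.15)(0.2425) = 0.621125
adj(I−A) = Cᵀ =
  [ 0.7925   0.0625   0.1350]
  [ 0.3225   0.7700   0.1725]
  [ 0.2425   0.0975   0.7075]
(I − A)⁻¹ = adj(I−A) / det(I−A) ≈
  [   1.2759     0.1006     0.2173]
  [   0.5192     1.2397     0.2777]
  [   0.3904     0.1570     1.1391]
Δx = (I − A)⁻¹ Δd with Δd having +40 in the Livestock component and 0 elsewhere.
So Δx_2 = L_23 · (+40), where L_23 = adj(I−A)_23 / det(I−A) = 0.1725 / 0.621125.
Δx_2 = 0.1725 × (+40) / 0.621125 = 6.90 / 0.621125 ≈ 11.11.

Δx_2 = 11.11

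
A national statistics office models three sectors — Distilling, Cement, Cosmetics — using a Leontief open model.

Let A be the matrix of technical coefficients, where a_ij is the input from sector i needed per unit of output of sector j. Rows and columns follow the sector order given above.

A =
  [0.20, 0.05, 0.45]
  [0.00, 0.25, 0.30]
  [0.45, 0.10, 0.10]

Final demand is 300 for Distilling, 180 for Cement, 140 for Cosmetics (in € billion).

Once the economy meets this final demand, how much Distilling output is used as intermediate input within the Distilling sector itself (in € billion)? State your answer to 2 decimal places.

z_11 = 144.97

I − A =
  [   0.80    -0.05    -0.45]
  [   0.00     0.75    -0.30]
  [  -0.45    -0.10     0.90]
Cofactors of I−A, C_ij = (−1)^(i+j)·(minor ij) (rows/columns in the sector order above):
  C_11 = (0.75)(0.90) − (-0.30)(-0.10) = 0.6450
  C_12 = −[(0.00)(0.90) − (-0.30)(-0.45)] = 0.1350
  C_13 = (0.00)(-0.10) − (0.75)(-0.45) = 0.3375
  C_21 = −[(-0.05)(0.90) − (-0.45)(-0.10)] = 0.0900
  C_22 = (0.80)(0.90) − (-0.45)(-0.45) = 0.5175
  C_23 = −[(0.80)(-0.10) − (-0.05)(-0.45)] = 0.1025
  C_31 = (-0.05)(-0.30) − (-0.45)(0.75) = 0.3525
  C_32 = −[(0.80)(-0.30) − (-0.45)(0.00)] = 0.2400
  C_33 = (0.80)(0.75) − (-0.05)(0.00) = 0.6000
det(I−A) = Σ_j (I−A)_1j·C_1j = (0.80)(0.6450) + (-0.05)(0.1350) + (-0.45)(0.3375) = 0.357375
adj(I−A) = Cᵀ =
  [ 0.6450   0.0900   0.3525]
  [ 0.1350   0.5175   0.2400]
  [ 0.3375   0.1025   0.6000]
(I − A)⁻¹ = adj(I−A) / det(I−A) ≈
  [   1.8048     0.2518     0.9864]
  [   0.3778     1.4481     0.6716]
  [   0.9444     0.2868     1.6789]
First solve x = (I − A)⁻¹ d = adj(I−A)·d / det(I−A); in particular x_1 = (0.6450·300 + 0.0900·180 + 0.3525·140) / 0.357375 = 259.05 / 0.357375 ≈ 724.8688.
Intermediate flow from 1 to 1: z_11 = a_11 · x_1 = 0.20 × 259.05 / 0.357375 = 51.81 / 0.357375 ≈ 144.97.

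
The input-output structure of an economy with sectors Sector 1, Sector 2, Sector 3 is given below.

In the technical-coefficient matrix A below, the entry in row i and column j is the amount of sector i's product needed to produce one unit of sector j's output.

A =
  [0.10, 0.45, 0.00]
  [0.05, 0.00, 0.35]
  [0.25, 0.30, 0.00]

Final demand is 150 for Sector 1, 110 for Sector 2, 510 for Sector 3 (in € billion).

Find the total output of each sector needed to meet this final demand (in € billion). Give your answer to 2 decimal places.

I − A =
  [   0.90    -0.45     0.00]
  [  -0.05     1.00    -0.35]
  [  -0.25    -0.30     1.00]
Cofactors of I−A, C_ij = (−1)^(i+j)·(minor ij) (rows/columns in the sector order above):
  C_11 = (1.00)(1.00) − (-0.35)(-0.30) = 0.8950
  C_12 = −[(-0.05)(1.00) − (-0.35)(-0.25)] = 0.1375
  C_13 = (-0.05)(-0.30) − (1.00)(-0.25) = 0.2650
  C_21 = −[(-0.45)(1.00) − (0.00)(-0.30)] = 0.4500
  C_22 = (0.90)(1.00) − (0.00)(-0.25) = 0.9000
  C_23 = −[(0.90)(-0.30) − (-0.45)(-0.25)] = 0.3825
  C_31 = (-0.45)(-0.35) − (0.00)(1.00) = 0.1575
  C_32 = −[(0.90)(-0.35) − (0.00)(-0.05)] = 0.3150
  C_33 = (0.90)(1.00) − (-0.45)(-0.05) = 0.8775
det(I−A) = Σ_j (I−A)_1j·C_1j = (0.90)(0.8950) + (-0.45)(0.1375) + (0.00)(0.2650) = 0.743625
adj(I−A) = Cᵀ =
  [ 0.8950   0.4500   0.1575]
  [ 0.1375   0.9000   0.3150]
  [ 0.2650   0.3825   0.8775]
(I − A)⁻¹ = adj(I−A) / det(I−A) ≈
  [   1.2036     0.6051     0.2118]
  [   0.1849     1.2103     0.4236]
  [   0.3564     0.5144     1.1800]
x = (I − A)⁻¹ d = adj(I−A)·d / det(I−A), with det(I−A) = 0.743625:
  x_1 = (0.8950·150 + 0.4500·110 + 0.1575·510) / 0.743625 = 264.075 / 0.743625 ≈ 355.12
  x_2 = (0.1375·150 + 0.9000·110 + 0.3150·510) / 0.743625 = 280.275 / 0.743625 ≈ 376.90
  x_3 = (0.2650·150 + 0.3825·110 + 0.8775·510) / 0.743625 = 529.35 / 0.743625 ≈ 711.85

x_1 = 355.12, x_2 = 376.90, x_3 = 711.85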